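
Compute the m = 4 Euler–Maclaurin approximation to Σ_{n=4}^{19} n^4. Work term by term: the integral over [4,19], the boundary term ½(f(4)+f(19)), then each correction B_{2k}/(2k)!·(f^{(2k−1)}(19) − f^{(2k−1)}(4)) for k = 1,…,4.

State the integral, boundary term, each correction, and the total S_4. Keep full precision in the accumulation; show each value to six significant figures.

S_4 ≈ 562568

∫_4^19 x^4 dx evaluates to 495015.
½[f(4) + f(19)] = ½[256.000 + 130321] = 65288.5.
Running total after boundary: 560304.
Correction k=1: B_{2}/2! · (f^{(1)}(19) − f^{(1)}(4)) = 1/12 · (27436.0 − 256.000) = 2265.00.
After k=1: 562568.
Correction k=2: B_{4}/4! · (f^{(3)}(19) − f^{(3)}(4)) = −1/720 · (456.000 − 96.0000) = -0.500000.
After k=2: 562568.
Correction k=3: B_{6}/6! · (f^{(5)}(19) − f^{(5)}(4)) = 1/30240 · (0.00000 − 0.00000) = 0.00000.
After k=3: 562568.
Correction k=4: B_{8}/8! · (f^{(7)}(19) − f^{(7)}(4)) = −1/1209600 · (0.00000 − 0.00000) = 0.00000.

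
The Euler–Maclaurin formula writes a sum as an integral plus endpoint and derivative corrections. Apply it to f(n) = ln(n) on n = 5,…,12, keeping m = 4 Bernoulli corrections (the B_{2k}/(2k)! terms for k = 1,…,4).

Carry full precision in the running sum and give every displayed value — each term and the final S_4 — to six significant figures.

The integral term ∫_5^12 ln(x) dx = 14.7717.
½[f(5) + f(12)] = ½[1.60944 + 2.48491] = 2.04717.
Running total after boundary: 16.8189.
Correction k=1: B_{2}/2! · (f^{(1)}(12) − f^{(1)}(5)) = 1/12 · (0.0833333 − 0.200000) = -0.00972222.
Running total after k=1: 16.8091.
Correction k=2: B_{4}/4! · (f^{(3)}(12) − f^{(3)}(5)) = −1/720 · (0.00115741 − 0.0160000) = 2.06147e-05.
Running total after k=2: 16.8092.
Correction k=3: B_{6}/6! · (f^{(5)}(12) − f^{(5)}(5)) = 1/30240 · (9.64506e-05 − 0.00768000) = -2.50779e-07.
Running total after k=3: 16.8092.
Correction k=4: B_{8}/8! · (f^{(7)}(12) − f^{(7)}(5)) = −1/1209600 · (2.00939e-05 − 0.00921600) = 7.60244e-09.

S_4 ≈ 16.8092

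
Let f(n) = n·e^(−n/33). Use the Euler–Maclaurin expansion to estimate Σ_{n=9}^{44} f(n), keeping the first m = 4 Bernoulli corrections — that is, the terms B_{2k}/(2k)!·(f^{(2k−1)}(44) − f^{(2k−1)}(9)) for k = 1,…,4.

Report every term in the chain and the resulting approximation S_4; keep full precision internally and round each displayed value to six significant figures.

S_4 ≈ 394.534

∫_9^44 x·e^(−x/33) dx evaluates to 385.362.
½[f(9) + f(44)] = ½[6.85170 + 11.5983] = 9.22499.
So far: 394.587.
k=1: B_{2}/(2)! × [f^{(1)}(44) − f^{(1)}(9)] = 1/12 × (-0.0878657 − 0.553673) = -0.0534616.
Running total after k=1: 394.534.
k=2: B_{4}/(4)! × [f^{(3)}(44) − f^{(3)}(9)] = −1/720 × (0.000403424 − 0.00190659) = 2.08773e-06.
Running total after k=2: 394.534.
k=3: B_{6}/(6)! × [f^{(5)}(44) − f^{(5)}(9)] = 1/30240 × (8.14998e-07 − 3.03467e-06) = -7.34017e-11.
Running total after k=3: 394.534.
k=4: B_{8}/(8)! × [f^{(7)}(44) − f^{(7)}(9)] = −1/1209600 × (1.15660e-09 − 3.96562e-09) = 2.32227e-15.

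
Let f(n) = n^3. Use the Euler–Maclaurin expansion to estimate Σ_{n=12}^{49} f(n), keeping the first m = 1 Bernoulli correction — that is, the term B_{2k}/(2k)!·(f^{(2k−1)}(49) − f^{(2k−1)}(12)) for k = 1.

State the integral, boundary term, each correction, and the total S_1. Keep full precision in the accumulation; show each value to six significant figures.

The integral term ∫_12^49 x^3 dx = 1.43602e+06.
Boundary: ½(f(12) + f(49)) = ½(1728.00 + 117649) = 59688.5.
So far: 1.49570e+06.
Correction k=1: B_{2}/2! · (f^{(1)}(49) − f^{(1)}(12)) = 1/12 · (7203.00 − 432.000) = 564.250.

S_1 ≈ 1.49627e+06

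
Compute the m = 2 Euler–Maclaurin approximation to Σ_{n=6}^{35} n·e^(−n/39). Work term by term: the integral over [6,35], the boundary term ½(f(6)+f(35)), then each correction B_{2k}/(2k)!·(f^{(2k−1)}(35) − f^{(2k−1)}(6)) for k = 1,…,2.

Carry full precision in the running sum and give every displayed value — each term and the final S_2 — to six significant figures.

∫_6^35 x·e^(−x/39) dx evaluates to 328.371.
Endpoint term: (f(6) + f(35))/2 = (5.14442 + 14.2665)/2 = 9.70545.
So far: 338.077.
k=1: B_{2}/(2)! × [f^{(1)}(35) − f^{(1)}(6)] = 1/12 × (0.0418065 − 0.725496) = -0.0569741.
Partial sum through k=1: 338.020.
k=2: B_{4}/(4)! × [f^{(3)}(35) − f^{(3)}(6)] = −1/720 × (0.000563467 − 0.00160441) = 1.44575e-06.

S_2 ≈ 338.020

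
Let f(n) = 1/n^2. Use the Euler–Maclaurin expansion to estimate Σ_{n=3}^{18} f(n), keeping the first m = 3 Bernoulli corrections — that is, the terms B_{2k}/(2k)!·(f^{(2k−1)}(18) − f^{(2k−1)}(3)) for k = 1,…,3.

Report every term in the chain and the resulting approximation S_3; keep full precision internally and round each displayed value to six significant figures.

S_3 ≈ 0.340895

Integral: ∫_3^18 1/x^2 dx = 0.277778.
Endpoint term: (f(3) + f(18))/2 = (0.111111 + 0.00308642)/2 = 0.0570988.
Running total after boundary: 0.334877.
k=1: B_{2}/(2)! × [f^{(1)}(18) − f^{(1)}(3)] = 1/12 × (-0.000342936 − (-0.0740741)) = 0.00614426.
Running total after k=1: 0.341021.
k=2: B_{4}/(4)! × [f^{(3)}(18) − f^{(3)}(3)] = −1/720 × (-1.27013e-05 − (-0.0987654)) = -0.000137157.
Running total after k=2: 0.340884.
k=3: B_{6}/(6)! × [f^{(5)}(18) − f^{(5)}(3)] = 1/30240 × (-1.17605e-06 − (-0.329218)) = 1.08868e-05.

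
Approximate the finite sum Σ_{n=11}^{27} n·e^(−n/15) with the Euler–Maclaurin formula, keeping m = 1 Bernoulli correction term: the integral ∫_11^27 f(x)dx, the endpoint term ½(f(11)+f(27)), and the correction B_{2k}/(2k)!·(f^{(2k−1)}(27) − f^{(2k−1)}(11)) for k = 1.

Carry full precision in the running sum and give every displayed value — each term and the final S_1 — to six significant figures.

S_1 ≈ 88.0323

The integral term ∫_11^27 x·e^(−x/15) dx = 83.1808.
½[f(11) + f(27)] = ½[5.28336 + 4.46307] = 4.87321.
So far: 88.0540.
k=1: B_{2}/(2)! × [f^{(1)}(27) − f^{(1)}(11)] = 1/12 × (-0.132239 − 0.128081) = -0.0216934.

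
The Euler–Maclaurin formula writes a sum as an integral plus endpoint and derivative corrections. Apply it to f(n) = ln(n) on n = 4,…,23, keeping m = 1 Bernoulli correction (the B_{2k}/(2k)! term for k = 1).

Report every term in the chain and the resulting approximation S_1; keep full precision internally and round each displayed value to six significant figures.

The integral term ∫_4^23 ln(x) dx = 47.5712.
½[f(4) + f(23)] = ½[1.38629 + 3.13549] = 2.26089.
Running total after boundary: 49.8321.
Correction k=1: B_{2}/2! · (f^{(1)}(23) − f^{(1)}(4)) = 1/12 · (0.0434783 − 0.250000) = -0.0172101.

S_1 ≈ 49.8149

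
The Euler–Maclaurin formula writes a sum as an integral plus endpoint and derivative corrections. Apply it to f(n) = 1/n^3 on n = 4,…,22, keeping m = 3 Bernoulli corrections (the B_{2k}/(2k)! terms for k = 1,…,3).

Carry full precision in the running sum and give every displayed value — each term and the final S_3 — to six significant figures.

S_3 ≈ 0.0390328

∫_4^22 1/x^3 dx evaluates to 0.0302169.
Endpoint term: (f(4) + f(22))/2 = (0.0156250 + 9.39144e-05)/2 = 0.00785946.
Running total after boundary: 0.0380764.
Correction k=1: B_{2}/2! · (f^{(1)}(22) − f^{(1)}(4)) = 1/12 · (-1.28065e-05 − (-0.0117188)) = 0.000975495.
After k=1: 0.0390519.
Correction k=2: B_{4}/4! · (f^{(3)}(22) − f^{(3)}(4)) = −1/720 · (-5.29194e-07 − (-0.0146484)) = -2.03443e-05.
After k=2: 0.0390316.
Correction k=3: B_{6}/6! · (f^{(5)}(22) − f^{(5)}(4)) = 1/30240 · (-4.59218e-08 − (-0.0384521)) = 1.27156e-06.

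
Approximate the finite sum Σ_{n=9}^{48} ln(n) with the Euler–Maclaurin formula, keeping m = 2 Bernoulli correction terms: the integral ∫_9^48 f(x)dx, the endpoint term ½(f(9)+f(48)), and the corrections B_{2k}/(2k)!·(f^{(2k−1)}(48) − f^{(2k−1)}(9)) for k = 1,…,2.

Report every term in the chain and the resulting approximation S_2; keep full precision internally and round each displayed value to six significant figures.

S_2 ≈ 130.069

The integral term ∫_9^48 ln(x) dx = 127.043.
Boundary: ½(f(9) + f(48)) = ½(2.19722 + 3.87120) = 3.03421.
Running total after boundary: 130.077.
Order-1 term: 1/12 · (0.0208333 − 0.111111) = -0.00752315.
Partial sum through k=1: 130.069.
Order-2 term: −1/720 · (1.80845e-05 − 0.00274348) = 3.78528e-06.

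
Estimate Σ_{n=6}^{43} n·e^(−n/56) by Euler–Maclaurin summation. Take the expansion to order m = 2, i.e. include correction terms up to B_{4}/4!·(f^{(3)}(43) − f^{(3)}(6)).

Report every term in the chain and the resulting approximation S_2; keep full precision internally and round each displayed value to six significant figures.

The integral term ∫_6^43 x·e^(−x/56) dx = 546.785.
Endpoint term: (f(6) + f(43))/2 = (5.39038 + 19.9523)/2 = 12.6713.
So far: 559.456.
Order-1 term: 1/12 · (0.107716 − 0.802140) = -0.0578687.
After k=1: 559.398.
Order-2 term: −1/720 · (0.000330271 − 0.000828742) = 6.92322e-07.

S_2 ≈ 559.398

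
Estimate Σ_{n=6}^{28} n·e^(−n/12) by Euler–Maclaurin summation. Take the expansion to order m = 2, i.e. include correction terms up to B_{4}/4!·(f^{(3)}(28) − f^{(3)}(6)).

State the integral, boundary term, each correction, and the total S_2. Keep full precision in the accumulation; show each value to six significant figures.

Integral: ∫_6^28 x·e^(−x/12) dx = 84.4641.
½[f(6) + f(28)] = ½[3.63918 + 2.71522] = 3.17720.
Running total after boundary: 87.6413.
Order-1 term: 1/12 · (-0.129296 − 0.303265) = -0.0360468.
Partial sum through k=1: 87.6052.
Order-2 term: −1/720 · (0.000448944 − 0.0105300) = 1.40015e-05.

S_2 ≈ 87.6052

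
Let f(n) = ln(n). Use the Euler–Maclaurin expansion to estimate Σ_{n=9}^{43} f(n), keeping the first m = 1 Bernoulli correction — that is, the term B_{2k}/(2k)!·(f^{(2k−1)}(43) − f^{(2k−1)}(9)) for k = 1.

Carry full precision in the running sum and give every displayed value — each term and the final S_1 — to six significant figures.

Integral: ∫_9^43 ln(x) dx = 107.957.
Boundary: ½(f(9) + f(43)) = ½(2.19722 + 3.76120) = 2.97921.
Integral + boundary = 110.936.
Correction k=1: B_{2}/2! · (f^{(1)}(43) − f^{(1)}(9)) = 1/12 · (0.0232558 − 0.111111) = -0.00732127.

S_1 ≈ 110.928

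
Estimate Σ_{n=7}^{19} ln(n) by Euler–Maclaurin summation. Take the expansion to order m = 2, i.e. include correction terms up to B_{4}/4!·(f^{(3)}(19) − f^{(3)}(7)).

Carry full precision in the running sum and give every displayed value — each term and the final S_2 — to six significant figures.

S_2 ≈ 32.7606

The integral term ∫_7^19 ln(x) dx = 30.3230.
Endpoint term: (f(7) + f(19))/2 = (1.94591 + 2.94444)/2 = 2.44517.
So far: 32.7681.
Correction k=1: B_{2}/2! · (f^{(1)}(19) − f^{(1)}(7)) = 1/12 · (0.0526316 − 0.142857) = -0.00751880.
Partial sum through k=1: 32.7606.
Correction k=2: B_{4}/4! · (f^{(3)}(19) − f^{(3)}(7)) = −1/720 · (0.000291588 − 0.00583090) = 7.69349e-06.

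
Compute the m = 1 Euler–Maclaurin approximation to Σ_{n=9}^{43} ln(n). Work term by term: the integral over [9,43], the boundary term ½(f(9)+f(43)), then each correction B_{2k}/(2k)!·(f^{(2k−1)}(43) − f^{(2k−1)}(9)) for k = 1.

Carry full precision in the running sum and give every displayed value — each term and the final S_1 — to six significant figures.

The integral term ∫_9^43 ln(x) dx = 107.957.
Endpoint term: (f(9) + f(43))/2 = (2.19722 + 3.76120)/2 = 2.97921.
Integral + boundary = 110.936.
k=1: B_{2}/(2)! × [f^{(1)}(43) − f^{(1)}(9)] = 1/12 × (0.0232558 − 0.111111) = -0.00732127.

S_1 ≈ 110.928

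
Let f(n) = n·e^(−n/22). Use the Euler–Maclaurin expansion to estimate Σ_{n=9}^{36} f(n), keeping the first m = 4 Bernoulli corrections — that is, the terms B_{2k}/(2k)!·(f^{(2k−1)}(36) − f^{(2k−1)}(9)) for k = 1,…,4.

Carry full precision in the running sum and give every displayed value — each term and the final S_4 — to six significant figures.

∫_9^36 x·e^(−x/22) dx evaluates to 204.601.
Endpoint term: (f(9) + f(36))/2 = (5.97828 + 7.00872)/2 = 6.49350.
So far: 211.094.
k=1: B_{2}/(2)! × [f^{(1)}(36) − f^{(1)}(9)] = 1/12 × (-0.123892 − 0.392514) = -0.0430338.
Running total after k=1: 211.051.
k=2: B_{4}/(4)! × [f^{(3)}(36) − f^{(3)}(9)] = −1/720 × (0.000548516 − 0.00355583) = 4.17682e-06.
Running total after k=2: 211.051.
k=3: B_{6}/(6)! × [f^{(5)}(36) − f^{(5)}(9)] = 1/30240 × (2.79547e-06 − 1.30179e-05) = -3.38044e-10.
Running total after k=3: 211.051.
k=4: B_{8}/(8)! × [f^{(7)}(36) − f^{(7)}(9)] = −1/1209600 × (9.21000e-09 − 3.86139e-08) = 2.43088e-14.

S_4 ≈ 211.051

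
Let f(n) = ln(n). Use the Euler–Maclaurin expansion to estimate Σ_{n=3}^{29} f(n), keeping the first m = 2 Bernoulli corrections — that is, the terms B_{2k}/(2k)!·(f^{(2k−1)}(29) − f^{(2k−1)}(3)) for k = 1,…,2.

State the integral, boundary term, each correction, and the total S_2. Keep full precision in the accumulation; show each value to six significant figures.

Integral: ∫_3^29 ln(x) dx = 68.3557.
Boundary: ½(f(3) + f(29)) = ½(1.09861 + 3.36730) = 2.23295.
So far: 70.5887.
Order-1 term: 1/12 · (0.0344828 − 0.333333) = -0.0249042.
After k=1: 70.5638.
Order-2 term: −1/720 · (8.20042e-05 − 0.0740741) = 0.000102767.

S_2 ≈ 70.5639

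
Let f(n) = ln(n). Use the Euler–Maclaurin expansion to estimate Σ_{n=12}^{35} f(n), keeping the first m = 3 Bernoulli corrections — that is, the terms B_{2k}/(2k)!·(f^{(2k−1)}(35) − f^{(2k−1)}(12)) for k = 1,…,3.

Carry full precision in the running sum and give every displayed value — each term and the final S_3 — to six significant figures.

S_3 ≈ 74.6339

∫_12^35 ln(x) dx evaluates to 71.6183.
½[f(12) + f(35)] = ½[2.48491 + 3.55535] = 3.02013.
So far: 74.6384.
k=1: B_{2}/(2)! × [f^{(1)}(35) − f^{(1)}(12)] = 1/12 × (0.0285714 − 0.0833333) = -0.00456349.
Partial sum through k=1: 74.6339.
k=2: B_{4}/(4)! × [f^{(3)}(35) − f^{(3)}(12)] = −1/720 × (4.66472e-05 − 0.00115741) = 1.54272e-06.
Partial sum through k=2: 74.6339.
k=3: B_{6}/(6)! × [f^{(5)}(35) − f^{(5)}(12)] = 1/30240 × (4.56952e-07 − 9.64506e-05) = -3.17439e-09.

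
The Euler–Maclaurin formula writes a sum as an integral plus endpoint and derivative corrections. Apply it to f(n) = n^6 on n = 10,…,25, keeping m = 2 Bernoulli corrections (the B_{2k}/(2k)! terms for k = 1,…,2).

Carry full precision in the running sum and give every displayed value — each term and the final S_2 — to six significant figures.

Integral: ∫_10^25 x^6 dx = 8.70502e+08.
½[f(10) + f(25)] = ½[1.00000e+06 + 2.44141e+08] = 1.22570e+08.
Running total after boundary: 9.93073e+08.
Correction k=1: B_{2}/2! · (f^{(1)}(25) − f^{(1)}(10)) = 1/12 · (5.85938e+07 − 600000) = 4.83281e+06.
Running total after k=1: 9.97905e+08.
Correction k=2: B_{4}/4! · (f^{(3)}(25) − f^{(3)}(10)) = −1/720 · (1.87500e+06 − 120000) = -2437.50.

S_2 ≈ 9.97903e+08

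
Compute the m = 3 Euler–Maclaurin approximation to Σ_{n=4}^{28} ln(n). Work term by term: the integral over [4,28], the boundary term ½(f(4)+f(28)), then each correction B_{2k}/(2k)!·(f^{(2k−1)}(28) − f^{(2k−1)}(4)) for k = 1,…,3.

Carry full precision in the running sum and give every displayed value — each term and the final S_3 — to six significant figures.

S_3 ≈ 66.0980

The integral term ∫_4^28 ln(x) dx = 63.7565.
Boundary: ½(f(4) + f(28)) = ½(1.38629 + 3.33220) = 2.35925.
Integral + boundary = 66.1158.
Correction k=1: B_{2}/2! · (f^{(1)}(28) − f^{(1)}(4)) = 1/12 · (0.0357143 − 0.250000) = -0.0178571.
Partial sum through k=1: 66.0979.
Correction k=2: B_{4}/4! · (f^{(3)}(28) − f^{(3)}(4)) = −1/720 · (9.11079e-05 − 0.0312500) = 4.32762e-05.
Partial sum through k=2: 66.0980.
Correction k=3: B_{6}/6! · (f^{(5)}(28) − f^{(5)}(4)) = 1/30240 · (1.39451e-06 − 0.0234375) = -7.75003e-07.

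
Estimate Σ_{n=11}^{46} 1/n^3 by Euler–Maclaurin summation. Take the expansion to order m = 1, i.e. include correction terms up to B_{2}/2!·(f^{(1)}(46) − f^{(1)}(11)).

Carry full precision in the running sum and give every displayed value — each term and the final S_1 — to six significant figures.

Integral: ∫_11^46 1/x^3 dx = 0.00389594.
Boundary: ½(f(11) + f(46)) = ½(0.000751315 + 1.02737e-05) = 0.000380794.
Running total after boundary: 0.00427673.
k=1: B_{2}/(2)! × [f^{(1)}(46) − f^{(1)}(11)] = 1/12 × (-6.70023e-07 − (-0.000204904)) = 1.70195e-05.

S_1 ≈ 0.00429375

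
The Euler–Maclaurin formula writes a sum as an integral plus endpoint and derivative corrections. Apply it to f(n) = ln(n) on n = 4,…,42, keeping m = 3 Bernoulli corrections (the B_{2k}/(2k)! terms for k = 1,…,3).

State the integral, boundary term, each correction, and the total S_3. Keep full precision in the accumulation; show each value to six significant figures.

Integral: ∫_4^42 ln(x) dx = 113.437.
½[f(4) + f(42)] = ½[1.38629 + 3.73767] = 2.56198.
So far: 115.999.
Correction k=1: B_{2}/2! · (f^{(1)}(42) − f^{(1)}(4)) = 1/12 · (0.0238095 − 0.250000) = -0.0188492.
Partial sum through k=1: 115.980.
Correction k=2: B_{4}/4! · (f^{(3)}(42) − f^{(3)}(4)) = −1/720 · (2.69949e-05 − 0.0312500) = 4.33653e-05.
Partial sum through k=2: 115.980.
Correction k=3: B_{6}/6! · (f^{(5)}(42) − f^{(5)}(4)) = 1/30240 · (1.83639e-07 − 0.0234375) = -7.75044e-07.

S_3 ≈ 115.980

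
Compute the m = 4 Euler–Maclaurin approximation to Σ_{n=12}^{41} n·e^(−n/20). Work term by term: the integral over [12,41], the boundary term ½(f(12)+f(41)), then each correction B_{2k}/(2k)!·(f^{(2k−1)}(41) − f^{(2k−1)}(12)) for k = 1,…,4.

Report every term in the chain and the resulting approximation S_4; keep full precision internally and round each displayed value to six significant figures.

S_4 ≈ 200.085

Integral: ∫_12^41 x·e^(−x/20) dx = 194.183.
Boundary: ½(f(12) + f(41)) = ½(6.58574 + 5.27813) = 5.93194.
Integral + boundary = 200.115.
k=1: B_{2}/(2)! × [f^{(1)}(41) − f^{(1)}(12)] = 1/12 × (-0.135172 − 0.219525) = -0.0295580.
Running total after k=1: 200.085.
k=2: B_{4}/(4)! × [f^{(3)}(41) − f^{(3)}(12)] = −1/720 × (0.000305745 − 0.00329287) = 4.14878e-06.
Running total after k=2: 200.085.
k=3: B_{6}/(6)! × [f^{(5)}(41) − f^{(5)}(12)] = 1/30240 × (2.37355e-06 − 1.50923e-05) = -4.20594e-10.
Running total after k=3: 200.085.
k=4: B_{8}/(8)! × [f^{(7)}(41) − f^{(7)}(12)] = −1/1209600 × (9.95684e-09 − 5.48812e-08) = 3.71398e-14.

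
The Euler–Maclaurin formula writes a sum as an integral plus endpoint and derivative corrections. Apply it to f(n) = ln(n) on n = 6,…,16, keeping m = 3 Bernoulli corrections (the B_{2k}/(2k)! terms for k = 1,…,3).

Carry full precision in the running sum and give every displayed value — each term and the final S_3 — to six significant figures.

The integral term ∫_6^16 ln(x) dx = 23.6109.
½[f(6) + f(16)] = ½[1.79176 + 2.77259] = 2.28217.
So far: 25.8930.
k=1: B_{2}/(2)! × [f^{(1)}(16) − f^{(1)}(6)] = 1/12 × (0.0625000 − 0.166667) = -0.00868056.
After k=1: 25.8844.
k=2: B_{4}/(4)! × [f^{(3)}(16) − f^{(3)}(6)] = −1/720 × (0.000488281 − 0.00925926) = 1.21819e-05.
After k=2: 25.8844.
k=3: B_{6}/(6)! × [f^{(5)}(16) − f^{(5)}(6)] = 1/30240 × (2.28882e-05 − 0.00308642) = -1.01307e-07.

S_3 ≈ 25.8844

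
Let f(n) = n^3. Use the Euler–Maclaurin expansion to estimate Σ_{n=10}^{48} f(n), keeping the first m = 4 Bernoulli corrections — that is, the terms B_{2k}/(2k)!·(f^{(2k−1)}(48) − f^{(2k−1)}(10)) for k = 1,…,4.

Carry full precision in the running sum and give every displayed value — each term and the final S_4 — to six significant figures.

∫_10^48 x^3 dx evaluates to 1.32460e+06.
Endpoint term: (f(10) + f(48))/2 = (1000.00 + 110592)/2 = 55796.0.
So far: 1.38040e+06.
Order-1 term: 1/12 · (6912.00 − 300.000) = 551.000.
After k=1: 1.38095e+06.
Order-2 term: −1/720 · (6.00000 − 6.00000) = 0.00000.
After k=2: 1.38095e+06.
Order-3 term: 1/30240 · (0.00000 − 0.00000) = 0.00000.
After k=3: 1.38095e+06.
Order-4 term: −1/1209600 · (0.00000 − 0.00000) = 0.00000.

S_4 ≈ 1.38095e+06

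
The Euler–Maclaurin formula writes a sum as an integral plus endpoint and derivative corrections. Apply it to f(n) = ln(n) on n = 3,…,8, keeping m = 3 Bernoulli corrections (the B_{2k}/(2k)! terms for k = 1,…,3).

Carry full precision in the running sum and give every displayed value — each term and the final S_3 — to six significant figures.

S_3 ≈ 9.91146

The integral term ∫_3^8 ln(x) dx = 8.33970.
Boundary: ½(f(3) + f(8)) = ½(1.09861 + 2.07944) = 1.58903.
Running total after boundary: 9.92872.
Correction k=1: B_{2}/2! · (f^{(1)}(8) − f^{(1)}(3)) = 1/12 · (0.125000 − 0.333333) = -0.0173611.
Partial sum through k=1: 9.91136.
Correction k=2: B_{4}/4! · (f^{(3)}(8) − f^{(3)}(3)) = −1/720 · (0.00390625 − 0.0740741) = 9.74553e-05.
Partial sum through k=2: 9.91146.
Correction k=3: B_{6}/6! · (f^{(5)}(8) − f^{(5)}(3)) = 1/30240 · (0.000732422 − 0.0987654) = -3.24183e-06.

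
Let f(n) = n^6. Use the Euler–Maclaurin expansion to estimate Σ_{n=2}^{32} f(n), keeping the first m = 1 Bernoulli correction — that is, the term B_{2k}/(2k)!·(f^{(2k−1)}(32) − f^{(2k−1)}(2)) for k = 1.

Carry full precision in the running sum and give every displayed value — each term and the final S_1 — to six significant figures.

S_1 ≈ 5.46218e+09

The integral term ∫_2^32 x^6 dx = 4.90853e+09.
Endpoint term: (f(2) + f(32))/2 = (64.0000 + 1.07374e+09)/2 = 5.36871e+08.
Integral + boundary = 5.44540e+09.
k=1: B_{2}/(2)! × [f^{(1)}(32) − f^{(1)}(2)] = 1/12 × (2.01327e+08 − 192.000) = 1.67772e+07.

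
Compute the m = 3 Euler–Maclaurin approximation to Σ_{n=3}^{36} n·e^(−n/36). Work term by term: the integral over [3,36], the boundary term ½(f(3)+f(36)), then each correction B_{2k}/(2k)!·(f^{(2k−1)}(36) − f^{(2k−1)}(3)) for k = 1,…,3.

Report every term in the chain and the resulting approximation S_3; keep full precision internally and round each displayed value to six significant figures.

S_3 ≈ 346.130

Integral: ∫_3^36 x·e^(−x/36) dx = 338.199.
½[f(3) + f(36)] = ½[2.76013 + 13.2437] = 8.00190.
Integral + boundary = 346.201.
Order-1 term: 1/12 · (0.00000 − 0.843374) = -0.0702812.
Partial sum through k=1: 346.130.
Order-2 term: −1/720 · (0.000567715 − 0.00207057) = 2.08730e-06.
Partial sum through k=2: 346.130.
Order-3 term: 1/30240 · (8.76104e-07 − 2.69321e-06) = -6.00894e-11.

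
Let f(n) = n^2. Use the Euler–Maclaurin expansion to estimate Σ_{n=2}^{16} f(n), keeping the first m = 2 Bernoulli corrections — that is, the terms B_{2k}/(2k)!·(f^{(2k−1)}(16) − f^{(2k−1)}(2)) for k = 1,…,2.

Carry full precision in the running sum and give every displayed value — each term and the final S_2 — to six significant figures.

S_2 ≈ 1495.00

Integral: ∫_2^16 x^2 dx = 1362.67.
Boundary: ½(f(2) + f(16)) = ½(4.00000 + 256.000) = 130.000.
Running total after boundary: 1492.67.
Order-1 term: 1/12 · (32.0000 − 4.00000) = 2.33333.
Partial sum through k=1: 1495.00.
Order-2 term: −1/720 · (0.00000 − 0.00000) = 0.00000.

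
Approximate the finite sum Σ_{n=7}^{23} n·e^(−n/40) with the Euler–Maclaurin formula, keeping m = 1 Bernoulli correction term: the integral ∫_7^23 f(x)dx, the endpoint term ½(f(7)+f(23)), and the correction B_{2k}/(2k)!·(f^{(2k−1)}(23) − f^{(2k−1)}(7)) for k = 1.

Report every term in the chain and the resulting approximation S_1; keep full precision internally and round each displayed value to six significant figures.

∫_7^23 x·e^(−x/40) dx evaluates to 160.163.
Endpoint term: (f(7) + f(23))/2 = (5.87620 + 12.9422)/2 = 9.40921.
So far: 169.572.
Order-1 term: 1/12 · (0.239150 − 0.692552) = -0.0377835.

S_1 ≈ 169.534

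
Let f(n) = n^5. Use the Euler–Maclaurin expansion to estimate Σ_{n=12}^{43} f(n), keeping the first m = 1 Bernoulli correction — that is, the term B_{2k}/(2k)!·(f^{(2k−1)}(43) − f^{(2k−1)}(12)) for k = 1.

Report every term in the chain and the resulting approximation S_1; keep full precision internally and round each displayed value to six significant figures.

∫_12^43 x^5 dx evaluates to 1.05306e+09.
½[f(12) + f(43)] = ½[248832 + 1.47008e+08] = 7.36286e+07.
Running total after boundary: 1.12669e+09.
Correction k=1: B_{2}/2! · (f^{(1)}(43) − f^{(1)}(12)) = 1/12 · (1.70940e+07 − 103680) = 1.41586e+06.

S_1 ≈ 1.12811e+09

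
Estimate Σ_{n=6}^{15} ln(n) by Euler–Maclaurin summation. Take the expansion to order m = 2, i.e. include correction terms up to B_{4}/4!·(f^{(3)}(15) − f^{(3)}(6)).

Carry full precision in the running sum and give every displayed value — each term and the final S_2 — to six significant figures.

The integral term ∫_6^15 ln(x) dx = 20.8702.
½[f(6) + f(15)] = ½[1.79176 + 2.70805] = 2.24990.
Running total after boundary: 23.1201.
Correction k=1: B_{2}/2! · (f^{(1)}(15) − f^{(1)}(6)) = 1/12 · (0.0666667 − 0.166667) = -0.00833333.
After k=1: 23.1118.
Correction k=2: B_{4}/4! · (f^{(3)}(15) − f^{(3)}(6)) = −1/720 · (0.000592593 − 0.00925926) = 1.20370e-05.

S_2 ≈ 23.1118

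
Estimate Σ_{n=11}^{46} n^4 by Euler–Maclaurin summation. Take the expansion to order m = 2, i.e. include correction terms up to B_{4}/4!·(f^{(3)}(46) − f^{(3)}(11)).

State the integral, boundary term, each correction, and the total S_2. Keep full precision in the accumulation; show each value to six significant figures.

S_2 ≈ 4.34384e+07

∫_11^46 x^4 dx evaluates to 4.11604e+07.
½[f(11) + f(46)] = ½[14641.0 + 4.47746e+06] = 2.24605e+06.
So far: 4.34064e+07.
Order-1 term: 1/12 · (389344 − 5324.00) = 32001.7.
Running total after k=1: 4.34384e+07.
Order-2 term: −1/720 · (1104.00 − 264.000) = -1.16667.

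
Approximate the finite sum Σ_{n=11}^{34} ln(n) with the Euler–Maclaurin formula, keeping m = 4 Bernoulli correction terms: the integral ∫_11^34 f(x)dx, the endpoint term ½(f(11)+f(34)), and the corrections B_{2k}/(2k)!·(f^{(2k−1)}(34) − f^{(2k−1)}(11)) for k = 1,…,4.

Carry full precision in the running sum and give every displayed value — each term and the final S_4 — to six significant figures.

Integral: ∫_11^34 ln(x) dx = 70.5194.
Endpoint term: (f(11) + f(34))/2 = (2.39790 + 3.52636)/2 = 2.96213.
Running total after boundary: 73.4815.
Correction k=1: B_{2}/2! · (f^{(1)}(34) − f^{(1)}(11)) = 1/12 · (0.0294118 − 0.0909091) = -0.00512478.
After k=1: 73.4764.
Correction k=2: B_{4}/4! · (f^{(3)}(34) − f^{(3)}(11)) = −1/720 · (5.08854e-05 − 0.00150263) = 2.01631e-06.
After k=2: 73.4764.
Correction k=3: B_{6}/6! · (f^{(5)}(34) − f^{(5)}(11)) = 1/30240 · (5.28222e-07 − 0.000149021) = -4.91048e-09.
After k=3: 73.4764.
Correction k=4: B_{8}/8! · (f^{(7)}(34) − f^{(7)}(11)) = −1/1209600 · (1.37082e-08 − 3.69474e-05) = 3.05338e-11.

S_4 ≈ 73.4764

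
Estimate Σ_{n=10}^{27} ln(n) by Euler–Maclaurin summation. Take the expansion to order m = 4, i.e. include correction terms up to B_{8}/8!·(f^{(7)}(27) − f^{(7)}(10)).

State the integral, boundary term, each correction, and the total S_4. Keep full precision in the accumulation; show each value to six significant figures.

S_4 ≈ 51.7557

∫_10^27 ln(x) dx evaluates to 48.9617.
Endpoint term: (f(10) + f(27))/2 = (2.30259 + 3.29584)/2 = 2.79921.
Running total after boundary: 51.7610.
Order-1 term: 1/12 · (0.0370370 − 0.100000) = -0.00524691.
After k=1: 51.7557.
Order-2 term: −1/720 · (0.000101611 − 0.00200000) = 2.63665e-06.
After k=2: 51.7557.
Order-3 term: 1/30240 · (1.67260e-06 − 0.000240000) = -7.88120e-09.
After k=3: 51.7557.
Order-4 term: −1/1209600 · (6.88313e-08 − 7.20000e-05) = 5.94669e-11.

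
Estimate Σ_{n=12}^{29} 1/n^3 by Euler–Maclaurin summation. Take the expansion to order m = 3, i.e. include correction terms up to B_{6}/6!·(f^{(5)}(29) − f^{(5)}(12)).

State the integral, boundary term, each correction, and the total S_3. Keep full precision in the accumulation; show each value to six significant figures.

The integral term ∫_12^29 1/x^3 dx = 0.00287769.
Boundary: ½(f(12) + f(29)) = ½(0.000578704 + 4.10021e-05) = 0.000309853.
Running total after boundary: 0.00318754.
k=1: B_{2}/(2)! × [f^{(1)}(29) − f^{(1)}(12)] = 1/12 × (-4.24160e-06 − (-0.000144676)) = 1.17029e-05.
Partial sum through k=1: 0.00319925.
k=2: B_{4}/(4)! × [f^{(3)}(29) − f^{(3)}(12)] = −1/720 × (-1.00870e-07 − (-2.00939e-05)) = -2.77681e-08.
Partial sum through k=2: 0.00319922.
k=3: B_{6}/(6)! × [f^{(5)}(29) − f^{(5)}(12)] = 1/30240 × (-5.03752e-09 − (-5.86071e-06)) = 1.93640e-10.

S_3 ≈ 0.00319922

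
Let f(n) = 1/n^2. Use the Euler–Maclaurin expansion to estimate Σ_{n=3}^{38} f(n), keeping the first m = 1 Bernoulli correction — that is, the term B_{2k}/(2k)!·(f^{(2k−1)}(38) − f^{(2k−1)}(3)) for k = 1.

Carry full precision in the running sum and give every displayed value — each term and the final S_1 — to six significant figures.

The integral term ∫_3^38 1/x^2 dx = 0.307018.
½[f(3) + f(38)] = ½[0.111111 + 0.000692521] = 0.0559018.
Integral + boundary = 0.362919.
Correction k=1: B_{2}/2! · (f^{(1)}(38) − f^{(1)}(3)) = 1/12 · (-3.64485e-05 − (-0.0740741)) = 0.00616980.

S_1 ≈ 0.369089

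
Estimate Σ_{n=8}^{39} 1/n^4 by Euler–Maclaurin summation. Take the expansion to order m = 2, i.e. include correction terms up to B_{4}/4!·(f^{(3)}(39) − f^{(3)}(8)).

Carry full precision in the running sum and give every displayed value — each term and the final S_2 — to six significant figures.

S_2 ≈ 0.000777798

Integral: ∫_8^39 1/x^4 dx = 0.000645422.
Boundary: ½(f(8) + f(39)) = ½(0.000244141 + 4.32257e-07) = 0.000122286.
So far: 0.000767709.
Order-1 term: 1/12 · (-4.43340e-08 − (-0.000122070)) = 1.01688e-05.
After k=1: 0.000777878.
Order-2 term: −1/720 · (-8.74438e-10 − (-5.72205e-05)) = -7.94716e-08.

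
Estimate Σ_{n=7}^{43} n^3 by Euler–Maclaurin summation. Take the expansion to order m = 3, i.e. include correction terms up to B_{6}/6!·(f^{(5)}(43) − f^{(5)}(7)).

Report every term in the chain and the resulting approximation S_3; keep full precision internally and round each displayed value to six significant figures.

S_3 ≈ 894475

Integral: ∫_7^43 x^3 dx = 854100.
Endpoint term: (f(7) + f(43))/2 = (343.000 + 79507.0)/2 = 39925.0.
Integral + boundary = 894025.
Order-1 term: 1/12 · (5547.00 − 147.000) = 450.000.
After k=1: 894475.
Order-2 term: −1/720 · (6.00000 − 6.00000) = 0.00000.
After k=2: 894475.
Order-3 term: 1/30240 · (0.00000 − 0.00000) = 0.00000.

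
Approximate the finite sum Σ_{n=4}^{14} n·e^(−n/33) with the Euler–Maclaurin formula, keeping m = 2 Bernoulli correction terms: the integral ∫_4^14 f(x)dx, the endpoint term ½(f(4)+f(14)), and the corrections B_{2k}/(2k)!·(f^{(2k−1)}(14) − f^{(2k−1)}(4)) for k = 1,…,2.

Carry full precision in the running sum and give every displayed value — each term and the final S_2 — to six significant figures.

S_2 ≈ 73.1707

The integral term ∫_4^14 x·e^(−x/33) dx = 66.8526.
½[f(4) + f(14)] = ½[3.54338 + 9.15971] = 6.35155.
Running total after boundary: 73.2041.
Order-1 term: 1/12 · (0.376698 − 0.778471) = -0.0334810.
Partial sum through k=1: 73.1707.
Order-2 term: −1/720 · (0.00154750 − 0.00234175) = 1.10312e-06.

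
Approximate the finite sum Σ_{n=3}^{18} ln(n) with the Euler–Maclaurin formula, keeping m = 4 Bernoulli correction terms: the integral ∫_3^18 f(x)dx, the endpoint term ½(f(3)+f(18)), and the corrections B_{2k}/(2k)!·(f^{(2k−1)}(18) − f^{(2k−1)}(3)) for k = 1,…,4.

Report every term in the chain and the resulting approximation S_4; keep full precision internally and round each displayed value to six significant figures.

S_4 ≈ 35.7023

Integral: ∫_3^18 ln(x) dx = 33.7309.
Boundary: ½(f(3) + f(18)) = ½(1.09861 + 2.89037) = 1.99449.
Integral + boundary = 35.7253.
Correction k=1: B_{2}/2! · (f^{(1)}(18) − f^{(1)}(3)) = 1/12 · (0.0555556 − 0.333333) = -0.0231481.
After k=1: 35.7022.
Correction k=2: B_{4}/4! · (f^{(3)}(18) − f^{(3)}(3)) = −1/720 · (0.000342936 − 0.0740741) = 0.000102404.
After k=2: 35.7023.
Correction k=3: B_{6}/6! · (f^{(5)}(18) − f^{(5)}(3)) = 1/30240 · (1.27013e-05 − 0.0987654) = -3.26563e-06.
After k=3: 35.7023.
Correction k=4: B_{8}/8! · (f^{(7)}(18) − f^{(7)}(3)) = −1/1209600 · (1.17605e-06 − 0.329218) = 2.72170e-07.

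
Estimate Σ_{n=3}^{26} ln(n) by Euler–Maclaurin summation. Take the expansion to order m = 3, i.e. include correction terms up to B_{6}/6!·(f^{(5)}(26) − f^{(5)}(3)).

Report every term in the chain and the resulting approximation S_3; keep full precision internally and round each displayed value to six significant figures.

Integral: ∫_3^26 ln(x) dx = 58.4147.
½[f(3) + f(26)] = ½[1.09861 + 3.25810] = 2.17835.
Integral + boundary = 60.5930.
Order-1 term: 1/12 · (0.0384615 − 0.333333) = -0.0245726.
Partial sum through k=1: 60.5685.
Order-2 term: −1/720 · (0.000113792 − 0.0740741) = 0.000102723.
Partial sum through k=2: 60.5686.
Order-3 term: 1/30240 · (2.01997e-06 − 0.0987654) = -3.26599e-06.

S_3 ≈ 60.5686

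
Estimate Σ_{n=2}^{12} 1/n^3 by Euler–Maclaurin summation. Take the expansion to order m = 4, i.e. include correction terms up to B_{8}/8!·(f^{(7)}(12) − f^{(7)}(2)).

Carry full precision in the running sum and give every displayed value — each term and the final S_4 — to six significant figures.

The integral term ∫_2^12 1/x^3 dx = 0.121528.
½[f(2) + f(12)] = ½[0.125000 + 0.000578704] = 0.0627894.
Integral + boundary = 0.184317.
Order-1 term: 1/12 · (-0.000144676 − (-0.187500)) = 0.0156129.
Running total after k=1: 0.199930.
Order-2 term: −1/720 · (-2.00939e-05 − (-0.937500)) = -0.00130206.
Running total after k=2: 0.198628.
Order-3 term: 1/30240 · (-5.86071e-06 − (-9.84375)) = 0.000325521.
Running total after k=3: 0.198954.
Order-4 term: −1/1209600 · (-2.93036e-06 − (-177.188)) = -0.000146484.

S_4 ≈ 0.198807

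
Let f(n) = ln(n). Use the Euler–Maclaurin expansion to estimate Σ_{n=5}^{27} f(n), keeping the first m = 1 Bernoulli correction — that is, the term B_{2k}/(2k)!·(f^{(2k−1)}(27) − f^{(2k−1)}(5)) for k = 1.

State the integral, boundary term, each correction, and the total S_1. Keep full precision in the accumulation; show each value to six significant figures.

The integral term ∫_5^27 ln(x) dx = 58.9404.
Endpoint term: (f(5) + f(27))/2 = (1.60944 + 3.29584)/2 = 2.45264.
Running total after boundary: 61.3930.
Order-1 term: 1/12 · (0.0370370 − 0.200000) = -0.0135802.

S_1 ≈ 61.3795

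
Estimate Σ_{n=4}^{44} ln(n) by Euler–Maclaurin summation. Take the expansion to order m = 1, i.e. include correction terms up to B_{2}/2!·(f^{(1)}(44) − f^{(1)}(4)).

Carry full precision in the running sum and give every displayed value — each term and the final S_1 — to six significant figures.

∫_4^44 ln(x) dx evaluates to 120.959.
Endpoint term: (f(4) + f(44))/2 = (1.38629 + 3.78419)/2 = 2.58524.
Integral + boundary = 123.544.
Correction k=1: B_{2}/2! · (f^{(1)}(44) − f^{(1)}(4)) = 1/12 · (0.0227273 − 0.250000) = -0.0189394.

S_1 ≈ 123.525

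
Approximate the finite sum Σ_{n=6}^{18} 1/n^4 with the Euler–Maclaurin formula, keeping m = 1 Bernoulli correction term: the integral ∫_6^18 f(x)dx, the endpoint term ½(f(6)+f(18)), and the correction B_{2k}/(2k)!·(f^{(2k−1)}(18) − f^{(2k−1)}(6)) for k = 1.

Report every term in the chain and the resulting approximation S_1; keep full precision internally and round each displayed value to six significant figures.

The integral term ∫_6^18 1/x^4 dx = 0.00148605.
½[f(6) + f(18)] = ½[0.000771605 + 9.52599e-06] = 0.000390565.
Running total after boundary: 0.00187662.
k=1: B_{2}/(2)! × [f^{(1)}(18) − f^{(1)}(6)] = 1/12 × (-2.11689e-06 − (-0.000514403)) = 4.26905e-05.

S_1 ≈ 0.00191931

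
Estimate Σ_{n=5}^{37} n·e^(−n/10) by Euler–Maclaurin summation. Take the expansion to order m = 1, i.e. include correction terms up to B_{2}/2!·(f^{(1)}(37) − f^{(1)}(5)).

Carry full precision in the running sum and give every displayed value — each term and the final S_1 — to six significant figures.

Integral: ∫_5^37 x·e^(−x/10) dx = 79.3595.
Boundary: ½(f(5) + f(37)) = ½(3.03265 + 0.914770) = 1.97371.
So far: 81.3333.
Correction k=1: B_{2}/2! · (f^{(1)}(37) − f^{(1)}(5)) = 1/12 · (-0.0667535 − 0.303265) = -0.0308349.

S_1 ≈ 81.3024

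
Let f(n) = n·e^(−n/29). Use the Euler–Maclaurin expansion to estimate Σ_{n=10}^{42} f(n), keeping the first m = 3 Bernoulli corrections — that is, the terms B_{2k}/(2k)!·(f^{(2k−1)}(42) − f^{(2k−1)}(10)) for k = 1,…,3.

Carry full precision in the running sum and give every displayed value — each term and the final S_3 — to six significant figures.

Integral: ∫_10^42 x·e^(−x/29) dx = 317.322.
Endpoint term: (f(10) + f(42))/2 = (7.08342 + 9.86895)/2 = 8.47619.
So far: 325.798.
Correction k=1: B_{2}/2! · (f^{(1)}(42) − f^{(1)}(10)) = 1/12 · (-0.105334 − 0.464086) = -0.0474517.
After k=1: 325.750.
Correction k=2: B_{4}/4! · (f^{(3)}(42) − f^{(3)}(10)) = −1/720 · (0.000433551 − 0.00223635) = 2.50389e-06.
After k=2: 325.750.
Correction k=3: B_{6}/6! · (f^{(5)}(42) − f^{(5)}(10)) = 1/30240 · (1.17996e-06 − 4.66216e-06) = -1.15152e-10.

S_3 ≈ 325.750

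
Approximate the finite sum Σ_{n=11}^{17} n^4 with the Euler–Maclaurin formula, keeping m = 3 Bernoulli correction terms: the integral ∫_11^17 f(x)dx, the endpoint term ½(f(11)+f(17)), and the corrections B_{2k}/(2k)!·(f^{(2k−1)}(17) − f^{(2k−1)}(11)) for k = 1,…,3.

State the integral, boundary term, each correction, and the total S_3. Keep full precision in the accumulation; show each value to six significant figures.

Integral: ∫_11^17 x^4 dx = 251761.
Endpoint term: (f(11) + f(17))/2 = (14641.0 + 83521.0)/2 = 49081.0.
Running total after boundary: 300842.
Order-1 term: 1/12 · (19652.0 − 5324.00) = 1194.00.
Running total after k=1: 302036.
Order-2 term: −1/720 · (408.000 − 264.000) = -0.200000.
Running total after k=2: 302036.
Order-3 term: 1/30240 · (0.00000 − 0.00000) = 0.00000.

S_3 ≈ 302036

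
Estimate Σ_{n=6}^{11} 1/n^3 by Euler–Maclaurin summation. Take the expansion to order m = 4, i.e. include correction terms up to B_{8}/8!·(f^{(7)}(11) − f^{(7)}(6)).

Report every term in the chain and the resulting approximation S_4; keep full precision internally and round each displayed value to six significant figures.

The integral term ∫_6^11 1/x^3 dx = 0.00975666.
½[f(6) + f(11)] = ½[0.00462963 + 0.000751315] = 0.00269047.
Integral + boundary = 0.0124471.
Correction k=1: B_{2}/2! · (f^{(1)}(11) − f^{(1)}(6)) = 1/12 · (-0.000204904 − (-0.00231481)) = 0.000175826.
After k=1: 0.0126230.
Correction k=2: B_{4}/4! · (f^{(3)}(11) − f^{(3)}(6)) = −1/720 · (-3.38684e-05 − (-0.00128601)) = -1.73908e-06.
After k=2: 0.0126212.
Correction k=3: B_{6}/6! · (f^{(5)}(11) − f^{(5)}(6)) = 1/30240 · (-1.17560e-05 − (-0.00150034)) = 4.92258e-08.
After k=3: 0.0126213.
Correction k=4: B_{8}/8! · (f^{(7)}(11) − f^{(7)}(6)) = −1/1209600 · (-6.99530e-06 − (-0.00300069)) = -2.47494e-09.

S_4 ≈ 0.0126213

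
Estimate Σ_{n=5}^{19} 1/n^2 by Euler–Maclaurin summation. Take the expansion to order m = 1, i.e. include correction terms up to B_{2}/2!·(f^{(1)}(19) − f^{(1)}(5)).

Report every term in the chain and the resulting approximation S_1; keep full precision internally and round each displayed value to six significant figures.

S_1 ≈ 0.170062

Integral: ∫_5^19 1/x^2 dx = 0.147368.
½[f(5) + f(19)] = ½[0.0400000 + 0.00277008] = 0.0213850.
Integral + boundary = 0.168753.
Order-1 term: 1/12 · (-0.000291588 − (-0.0160000)) = 0.00130903.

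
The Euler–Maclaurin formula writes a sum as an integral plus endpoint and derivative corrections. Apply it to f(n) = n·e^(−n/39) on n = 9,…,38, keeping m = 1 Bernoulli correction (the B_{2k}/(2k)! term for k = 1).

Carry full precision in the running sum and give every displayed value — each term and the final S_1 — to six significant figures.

S_1 ≈ 363.482

The integral term ∫_9^38 x·e^(−x/39) dx = 352.788.
½[f(9) + f(38)] = ½[7.14530 + 14.3425] = 10.7439.
So far: 363.532.
Correction k=1: B_{2}/2! · (f^{(1)}(38) − f^{(1)}(9)) = 1/12 · (0.00967780 − 0.610710) = -0.0500860.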